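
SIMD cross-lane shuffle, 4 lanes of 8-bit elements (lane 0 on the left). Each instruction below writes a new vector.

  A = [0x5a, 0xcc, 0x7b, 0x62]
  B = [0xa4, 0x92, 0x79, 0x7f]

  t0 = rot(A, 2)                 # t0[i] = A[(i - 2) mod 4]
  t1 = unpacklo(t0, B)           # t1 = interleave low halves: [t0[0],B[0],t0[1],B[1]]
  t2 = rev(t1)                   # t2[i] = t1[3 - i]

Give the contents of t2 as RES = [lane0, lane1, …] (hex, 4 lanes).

t0 = [0x7b, 0x62, 0x5a, 0xcc]
t1 = [0x7b, 0xa4, 0x62, 0x92]
t2 = [0x92, 0x62, 0xa4, 0x7b]

RES = [ 0x92  0x62  0xa4  0x7b ]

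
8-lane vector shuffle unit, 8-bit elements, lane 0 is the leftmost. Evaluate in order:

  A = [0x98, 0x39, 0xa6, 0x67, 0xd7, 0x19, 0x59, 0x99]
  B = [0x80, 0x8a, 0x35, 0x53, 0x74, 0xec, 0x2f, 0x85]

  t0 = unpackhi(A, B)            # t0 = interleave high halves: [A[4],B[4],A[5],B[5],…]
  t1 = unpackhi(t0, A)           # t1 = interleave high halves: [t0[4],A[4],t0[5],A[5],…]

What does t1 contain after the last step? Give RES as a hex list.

  t0: d7 74 19 ec 59 2f 99 85
  t1: 59 d7 2f 19 99 59 85 99

RES = [ 0x59  0xd7  0x2f  0x19  0x99  0x59  0x85  0x99 ]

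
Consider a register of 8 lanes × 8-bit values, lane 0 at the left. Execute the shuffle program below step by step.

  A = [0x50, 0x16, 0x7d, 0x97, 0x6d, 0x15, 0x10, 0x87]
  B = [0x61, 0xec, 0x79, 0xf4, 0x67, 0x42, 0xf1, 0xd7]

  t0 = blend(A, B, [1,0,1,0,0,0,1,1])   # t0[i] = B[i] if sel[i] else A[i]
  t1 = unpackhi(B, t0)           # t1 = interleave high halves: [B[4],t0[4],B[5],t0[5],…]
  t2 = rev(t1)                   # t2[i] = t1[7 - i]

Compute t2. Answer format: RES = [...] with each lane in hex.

RES = [0xd7, 0xd7, 0xf1, 0xf1, 0x15, 0x42, 0x6d, 0x67]

  t0: 61 16 79 97 6d 15 f1 d7
  t1: 67 6d 42 15 f1 f1 d7 d7
  t2: d7 d7 f1 f1 15 42 6d 67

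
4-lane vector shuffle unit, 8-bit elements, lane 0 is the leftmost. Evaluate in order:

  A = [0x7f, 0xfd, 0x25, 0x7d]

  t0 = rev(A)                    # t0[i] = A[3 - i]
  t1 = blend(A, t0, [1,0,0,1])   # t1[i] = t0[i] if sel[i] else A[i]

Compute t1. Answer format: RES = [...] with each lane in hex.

RES = [0x7d, 0xfd, 0x25, 0x7f]

→ t0 |7d|25|fd|7f|
→ t1 |7d|fd|25|7f|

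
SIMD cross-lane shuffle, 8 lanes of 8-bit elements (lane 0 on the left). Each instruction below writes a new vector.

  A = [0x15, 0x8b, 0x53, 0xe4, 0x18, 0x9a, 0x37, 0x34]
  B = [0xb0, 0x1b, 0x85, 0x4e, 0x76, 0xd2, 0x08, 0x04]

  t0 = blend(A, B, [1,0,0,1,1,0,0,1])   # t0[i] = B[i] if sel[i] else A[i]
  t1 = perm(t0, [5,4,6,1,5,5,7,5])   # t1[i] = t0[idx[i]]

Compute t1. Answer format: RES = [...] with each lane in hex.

RES = [ 0x9a  0x76  0x37  0x8b  0x9a  0x9a  0x04  0x9a ]

t0 = [0xb0, 0x8b, 0x53, 0x4e, 0x76, 0x9a, 0x37, 0x04]
t1 = [0x9a, 0x76, 0x37, 0x8b, 0x9a, 0x9a, 0x04, 0x9a]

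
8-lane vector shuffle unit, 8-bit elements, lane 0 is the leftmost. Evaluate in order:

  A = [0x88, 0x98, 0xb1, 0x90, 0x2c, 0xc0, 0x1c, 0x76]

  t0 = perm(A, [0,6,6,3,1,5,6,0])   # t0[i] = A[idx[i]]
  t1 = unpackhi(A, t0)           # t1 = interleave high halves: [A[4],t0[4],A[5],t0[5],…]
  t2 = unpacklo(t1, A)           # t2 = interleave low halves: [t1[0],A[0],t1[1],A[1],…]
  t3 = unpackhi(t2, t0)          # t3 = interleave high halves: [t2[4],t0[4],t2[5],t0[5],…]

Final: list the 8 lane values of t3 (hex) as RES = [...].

t0 = [0x88, 0x1c, 0x1c, 0x90, 0x98, 0xc0, 0x1c, 0x88]
t1 = [0x2c, 0x98, 0xc0, 0xc0, 0x1c, 0x1c, 0x76, 0x88]
t2 = [0x2c, 0x88, 0x98, 0x98, 0xc0, 0xb1, 0xc0, 0x90]
t3 = [0xc0, 0x98, 0xb1, 0xc0, 0xc0, 0x1c, 0x90, 0x88]

RES = [0xc0, 0x98, 0xb1, 0xc0, 0xc0, 0x1c, 0x90, 0x88]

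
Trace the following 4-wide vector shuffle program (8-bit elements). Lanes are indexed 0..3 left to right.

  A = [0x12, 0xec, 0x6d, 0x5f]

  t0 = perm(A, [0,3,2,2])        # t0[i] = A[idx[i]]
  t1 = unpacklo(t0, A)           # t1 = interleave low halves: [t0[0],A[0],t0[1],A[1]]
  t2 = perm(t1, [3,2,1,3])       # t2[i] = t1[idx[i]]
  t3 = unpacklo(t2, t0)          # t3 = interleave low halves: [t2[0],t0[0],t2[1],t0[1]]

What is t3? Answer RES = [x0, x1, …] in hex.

t0 = [0x12, 0x5f, 0x6d, 0x6d]
t1 = [0x12, 0x12, 0x5f, 0xec]
t2 = [0xec, 0x5f, 0x12, 0xec]
t3 = [0xec, 0x12, 0x5f, 0x5f]

RES = [0xec, 0x12, 0x5f, 0x5f]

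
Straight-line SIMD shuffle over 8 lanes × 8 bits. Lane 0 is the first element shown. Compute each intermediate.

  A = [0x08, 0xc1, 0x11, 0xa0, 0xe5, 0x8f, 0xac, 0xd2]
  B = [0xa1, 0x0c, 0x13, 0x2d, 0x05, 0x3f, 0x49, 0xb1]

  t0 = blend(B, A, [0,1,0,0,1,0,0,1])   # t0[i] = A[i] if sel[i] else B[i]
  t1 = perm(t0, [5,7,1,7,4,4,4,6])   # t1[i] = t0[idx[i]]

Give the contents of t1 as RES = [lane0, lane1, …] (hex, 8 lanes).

RES = [0x3f, 0xd2, 0xc1, 0xd2, 0xe5, 0xe5, 0xe5, 0x49]

→ t0 |a1|c1|13|2d|e5|3f|49|d2|
→ t1 |3f|d2|c1|d2|e5|e5|e5|49|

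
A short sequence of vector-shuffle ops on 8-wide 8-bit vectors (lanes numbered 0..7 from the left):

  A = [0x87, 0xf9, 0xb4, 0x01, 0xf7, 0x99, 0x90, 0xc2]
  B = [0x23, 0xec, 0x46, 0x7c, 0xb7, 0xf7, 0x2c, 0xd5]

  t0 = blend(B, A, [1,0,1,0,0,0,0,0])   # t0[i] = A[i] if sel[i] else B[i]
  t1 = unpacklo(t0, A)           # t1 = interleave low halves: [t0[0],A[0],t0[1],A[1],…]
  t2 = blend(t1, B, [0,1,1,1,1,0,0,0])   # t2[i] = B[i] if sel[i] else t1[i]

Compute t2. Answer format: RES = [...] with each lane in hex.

RES = [ 0x87  0xec  0x46  0x7c  0xb7  0xb4  0x7c  0x01 ]

t0 = [0x87, 0xec, 0xb4, 0x7c, 0xb7, 0xf7, 0x2c, 0xd5]
t1 = [0x87, 0x87, 0xec, 0xf9, 0xb4, 0xb4, 0x7c, 0x01]
t2 = [0x87, 0xec, 0x46, 0x7c, 0xb7, 0xb4, 0x7c, 0x01]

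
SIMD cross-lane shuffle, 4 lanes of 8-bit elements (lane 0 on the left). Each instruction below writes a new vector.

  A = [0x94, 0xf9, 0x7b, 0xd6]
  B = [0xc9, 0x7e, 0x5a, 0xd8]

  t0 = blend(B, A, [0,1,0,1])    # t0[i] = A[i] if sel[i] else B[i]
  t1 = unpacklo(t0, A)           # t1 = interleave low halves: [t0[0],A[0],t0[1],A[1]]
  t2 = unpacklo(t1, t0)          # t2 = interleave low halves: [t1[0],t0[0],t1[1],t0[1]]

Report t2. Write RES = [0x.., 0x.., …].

RES = [0xc9, 0xc9, 0x94, 0xf9]

→ t0 |c9|f9|5a|d6|
→ t1 |c9|94|f9|f9|
→ t2 |c9|c9|94|f9|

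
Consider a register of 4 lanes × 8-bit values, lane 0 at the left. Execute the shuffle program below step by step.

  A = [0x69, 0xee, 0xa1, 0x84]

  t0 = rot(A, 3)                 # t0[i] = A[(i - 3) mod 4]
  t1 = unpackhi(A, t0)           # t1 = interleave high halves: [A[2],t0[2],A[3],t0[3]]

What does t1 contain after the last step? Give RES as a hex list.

RES = [0xa1, 0x84, 0x84, 0x69]

t0 = [0xee, 0xa1, 0x84, 0x69]
t1 = [0xa1, 0x84, 0x84, 0x69]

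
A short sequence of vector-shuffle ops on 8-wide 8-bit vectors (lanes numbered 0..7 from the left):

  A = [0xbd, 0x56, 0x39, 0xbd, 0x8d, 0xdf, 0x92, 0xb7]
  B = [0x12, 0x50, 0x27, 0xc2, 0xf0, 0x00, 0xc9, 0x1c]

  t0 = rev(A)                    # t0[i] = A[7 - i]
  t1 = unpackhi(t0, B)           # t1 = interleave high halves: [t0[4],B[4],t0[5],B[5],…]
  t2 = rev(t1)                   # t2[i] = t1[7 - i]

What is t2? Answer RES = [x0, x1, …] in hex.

RES = [0x1c, 0xbd, 0xc9, 0x56, 0x00, 0x39, 0xf0, 0xbd]

t0 = [0xb7, 0x92, 0xdf, 0x8d, 0xbd, 0x39, 0x56, 0xbd]
t1 = [0xbd, 0xf0, 0x39, 0x00, 0x56, 0xc9, 0xbd, 0x1c]
t2 = [0x1c, 0xbd, 0xc9, 0x56, 0x00, 0x39, 0xf0, 0xbd]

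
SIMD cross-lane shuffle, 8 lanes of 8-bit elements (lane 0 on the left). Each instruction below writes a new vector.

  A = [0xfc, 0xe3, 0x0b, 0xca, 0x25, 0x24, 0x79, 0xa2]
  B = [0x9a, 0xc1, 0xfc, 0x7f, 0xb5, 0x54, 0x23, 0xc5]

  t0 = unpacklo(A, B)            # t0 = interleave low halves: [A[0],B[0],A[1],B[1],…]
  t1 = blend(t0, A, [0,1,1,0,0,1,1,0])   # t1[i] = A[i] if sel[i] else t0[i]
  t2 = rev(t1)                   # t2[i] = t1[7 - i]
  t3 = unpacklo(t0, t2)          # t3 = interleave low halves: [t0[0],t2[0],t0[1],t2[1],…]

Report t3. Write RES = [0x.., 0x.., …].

RES = [0xfc, 0x7f, 0x9a, 0x79, 0xe3, 0x24, 0xc1, 0x0b]

  t0: fc 9a e3 c1 0b fc ca 7f
  t1: fc e3 0b c1 0b 24 79 7f
  t2: 7f 79 24 0b c1 0b e3 fc
  t3: fc 7f 9a 79 e3 24 c1 0b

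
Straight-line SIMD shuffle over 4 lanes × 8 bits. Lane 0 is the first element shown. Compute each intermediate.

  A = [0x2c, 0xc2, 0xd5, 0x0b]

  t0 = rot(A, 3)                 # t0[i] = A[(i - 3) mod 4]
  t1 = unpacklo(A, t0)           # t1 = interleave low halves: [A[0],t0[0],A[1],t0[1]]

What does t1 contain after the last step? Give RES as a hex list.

t0 = [0xc2, 0xd5, 0x0b, 0x2c]
t1 = [0x2c, 0xc2, 0xc2, 0xd5]

RES = [ 0x2c  0xc2  0xc2  0xd5 ]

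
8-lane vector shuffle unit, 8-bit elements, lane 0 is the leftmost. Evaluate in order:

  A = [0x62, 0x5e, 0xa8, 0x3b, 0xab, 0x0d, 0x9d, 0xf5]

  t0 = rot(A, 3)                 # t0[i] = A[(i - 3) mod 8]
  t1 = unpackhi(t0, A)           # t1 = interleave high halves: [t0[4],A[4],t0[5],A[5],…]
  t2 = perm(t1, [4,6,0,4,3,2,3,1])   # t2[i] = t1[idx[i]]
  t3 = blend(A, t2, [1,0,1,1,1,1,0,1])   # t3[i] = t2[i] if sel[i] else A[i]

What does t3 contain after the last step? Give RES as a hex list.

  t0: 0d 9d f5 62 5e a8 3b ab
  t1: 5e ab a8 0d 3b 9d ab f5
  t2: 3b ab 5e 3b 0d a8 0d ab
  t3: 3b 5e 5e 3b 0d a8 9d ab

RES = [ 0x3b  0x5e  0x5e  0x3b  0x0d  0xa8  0x9d  0xab ]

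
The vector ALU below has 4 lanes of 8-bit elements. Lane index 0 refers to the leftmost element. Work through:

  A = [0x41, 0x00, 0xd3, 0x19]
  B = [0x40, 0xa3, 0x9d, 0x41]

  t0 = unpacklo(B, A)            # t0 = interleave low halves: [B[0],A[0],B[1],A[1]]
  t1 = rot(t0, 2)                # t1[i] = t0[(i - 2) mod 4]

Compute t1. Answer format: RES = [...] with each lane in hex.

RES = [ 0xa3  0x00  0x40  0x41 ]

t0 = [0x40, 0x41, 0xa3, 0x00]
t1 = [0xa3, 0x00, 0x40, 0x41]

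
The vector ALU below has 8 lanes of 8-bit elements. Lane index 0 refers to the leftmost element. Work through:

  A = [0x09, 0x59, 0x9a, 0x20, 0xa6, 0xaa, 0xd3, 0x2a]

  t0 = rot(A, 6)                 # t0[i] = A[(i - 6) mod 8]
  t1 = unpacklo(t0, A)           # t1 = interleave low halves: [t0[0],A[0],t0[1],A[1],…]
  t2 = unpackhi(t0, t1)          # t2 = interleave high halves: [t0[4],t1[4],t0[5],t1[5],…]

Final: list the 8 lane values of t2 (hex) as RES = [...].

RES = [0xd3, 0xa6, 0x2a, 0x9a, 0x09, 0xaa, 0x59, 0x20]

→ t0 |9a|20|a6|aa|d3|2a|09|59|
→ t1 |9a|09|20|59|a6|9a|aa|20|
→ t2 |d3|a6|2a|9a|09|aa|59|20|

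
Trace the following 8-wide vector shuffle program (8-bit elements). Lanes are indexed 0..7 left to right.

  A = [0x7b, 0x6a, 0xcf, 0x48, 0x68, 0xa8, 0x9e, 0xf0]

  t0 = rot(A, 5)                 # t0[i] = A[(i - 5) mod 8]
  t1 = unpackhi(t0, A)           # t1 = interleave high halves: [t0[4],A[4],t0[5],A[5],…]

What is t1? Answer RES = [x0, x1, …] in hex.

  t0: 48 68 a8 9e f0 7b 6a cf
  t1: f0 68 7b a8 6a 9e cf f0

RES = [0xf0, 0x68, 0x7b, 0xa8, 0x6a, 0x9e, 0xcf, 0xf0]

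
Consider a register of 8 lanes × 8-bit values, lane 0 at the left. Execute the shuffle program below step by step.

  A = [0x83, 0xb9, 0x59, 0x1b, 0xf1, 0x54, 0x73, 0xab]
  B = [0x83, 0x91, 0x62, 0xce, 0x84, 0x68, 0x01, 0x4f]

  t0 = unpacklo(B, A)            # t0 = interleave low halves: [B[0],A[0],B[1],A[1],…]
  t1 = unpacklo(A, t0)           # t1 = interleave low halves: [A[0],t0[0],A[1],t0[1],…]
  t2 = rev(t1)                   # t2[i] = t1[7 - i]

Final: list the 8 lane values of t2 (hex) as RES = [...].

RES = [ 0xb9  0x1b  0x91  0x59  0x83  0xb9  0x83  0x83 ]

  t0: 83 83 91 b9 62 59 ce 1b
  t1: 83 83 b9 83 59 91 1b b9
  t2: b9 1b 91 59 83 b9 83 83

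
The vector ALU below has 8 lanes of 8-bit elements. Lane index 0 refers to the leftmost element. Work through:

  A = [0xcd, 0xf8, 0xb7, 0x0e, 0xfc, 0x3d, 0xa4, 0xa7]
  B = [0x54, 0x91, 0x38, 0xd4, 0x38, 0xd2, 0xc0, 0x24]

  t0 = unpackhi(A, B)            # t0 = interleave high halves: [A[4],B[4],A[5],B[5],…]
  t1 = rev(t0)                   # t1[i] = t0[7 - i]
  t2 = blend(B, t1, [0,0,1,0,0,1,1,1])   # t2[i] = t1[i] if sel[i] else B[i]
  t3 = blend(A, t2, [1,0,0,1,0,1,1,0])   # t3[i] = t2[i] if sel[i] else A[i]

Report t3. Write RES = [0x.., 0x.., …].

RES = [ 0x54  0xf8  0xb7  0xd4  0xfc  0x3d  0x38  0xa7 ]

→ t0 |fc|38|3d|d2|a4|c0|a7|24|
→ t1 |24|a7|c0|a4|d2|3d|38|fc|
→ t2 |54|91|c0|d4|38|3d|38|fc|
→ t3 |54|f8|b7|d4|fc|3d|38|a7|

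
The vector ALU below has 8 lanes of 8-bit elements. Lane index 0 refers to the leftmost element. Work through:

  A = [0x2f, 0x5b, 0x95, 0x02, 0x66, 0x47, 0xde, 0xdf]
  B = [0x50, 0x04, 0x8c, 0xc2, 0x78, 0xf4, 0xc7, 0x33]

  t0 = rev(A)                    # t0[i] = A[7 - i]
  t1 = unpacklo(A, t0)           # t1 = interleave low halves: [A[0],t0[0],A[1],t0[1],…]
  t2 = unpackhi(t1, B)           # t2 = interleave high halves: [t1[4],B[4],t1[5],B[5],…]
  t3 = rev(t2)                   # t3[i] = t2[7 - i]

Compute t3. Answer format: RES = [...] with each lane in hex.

RES = [ 0x33  0x66  0xc7  0x02  0xf4  0x47  0x78  0x95 ]

t0 = [0xdf, 0xde, 0x47, 0x66, 0x02, 0x95, 0x5b, 0x2f]
t1 = [0x2f, 0xdf, 0x5b, 0xde, 0x95, 0x47, 0x02, 0x66]
t2 = [0x95, 0x78, 0x47, 0xf4, 0x02, 0xc7, 0x66, 0x33]
t3 = [0x33, 0x66, 0xc7, 0x02, 0xf4, 0x47, 0x78, 0x95]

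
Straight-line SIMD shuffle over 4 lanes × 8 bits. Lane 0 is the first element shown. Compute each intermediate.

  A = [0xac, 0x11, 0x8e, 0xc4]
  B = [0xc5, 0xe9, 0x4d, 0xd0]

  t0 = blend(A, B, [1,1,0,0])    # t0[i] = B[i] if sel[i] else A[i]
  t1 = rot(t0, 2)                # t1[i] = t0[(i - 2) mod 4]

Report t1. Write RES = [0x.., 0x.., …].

  t0: c5 e9 8e c4
  t1: 8e c4 c5 e9

RES = [ 0x8e  0xc4  0xc5  0xe9 ]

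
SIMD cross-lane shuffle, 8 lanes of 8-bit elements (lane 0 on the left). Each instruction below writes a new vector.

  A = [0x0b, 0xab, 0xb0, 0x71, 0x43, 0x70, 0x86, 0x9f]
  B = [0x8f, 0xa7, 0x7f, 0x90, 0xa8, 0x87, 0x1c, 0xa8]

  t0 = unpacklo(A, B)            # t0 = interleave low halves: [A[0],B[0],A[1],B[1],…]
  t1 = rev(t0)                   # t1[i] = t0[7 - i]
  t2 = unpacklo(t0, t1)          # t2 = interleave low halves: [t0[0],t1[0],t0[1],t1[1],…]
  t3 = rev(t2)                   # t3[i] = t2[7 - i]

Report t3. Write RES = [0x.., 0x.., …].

→ t0 |0b|8f|ab|a7|b0|7f|71|90|
→ t1 |90|71|7f|b0|a7|ab|8f|0b|
→ t2 |0b|90|8f|71|ab|7f|a7|b0|
→ t3 |b0|a7|7f|ab|71|8f|90|0b|

RES = [0xb0, 0xa7, 0x7f, 0xab, 0x71, 0x8f, 0x90, 0x0b]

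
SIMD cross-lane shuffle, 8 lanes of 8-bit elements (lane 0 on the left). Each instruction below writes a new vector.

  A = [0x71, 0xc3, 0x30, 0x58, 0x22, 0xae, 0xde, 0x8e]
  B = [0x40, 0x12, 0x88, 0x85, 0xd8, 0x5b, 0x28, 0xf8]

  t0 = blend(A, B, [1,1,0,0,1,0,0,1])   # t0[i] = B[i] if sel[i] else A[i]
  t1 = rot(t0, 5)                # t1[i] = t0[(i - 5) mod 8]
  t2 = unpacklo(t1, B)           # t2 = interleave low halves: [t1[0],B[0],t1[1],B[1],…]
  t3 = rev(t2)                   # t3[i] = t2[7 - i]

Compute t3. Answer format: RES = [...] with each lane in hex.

RES = [ 0x85  0xde  0x88  0xae  0x12  0xd8  0x40  0x58 ]

t0 = [0x40, 0x12, 0x30, 0x58, 0xd8, 0xae, 0xde, 0xf8]
t1 = [0x58, 0xd8, 0xae, 0xde, 0xf8, 0x40, 0x12, 0x30]
t2 = [0x58, 0x40, 0xd8, 0x12, 0xae, 0x88, 0xde, 0x85]
t3 = [0x85, 0xde, 0x88, 0xae, 0x12, 0xd8, 0x40, 0x58]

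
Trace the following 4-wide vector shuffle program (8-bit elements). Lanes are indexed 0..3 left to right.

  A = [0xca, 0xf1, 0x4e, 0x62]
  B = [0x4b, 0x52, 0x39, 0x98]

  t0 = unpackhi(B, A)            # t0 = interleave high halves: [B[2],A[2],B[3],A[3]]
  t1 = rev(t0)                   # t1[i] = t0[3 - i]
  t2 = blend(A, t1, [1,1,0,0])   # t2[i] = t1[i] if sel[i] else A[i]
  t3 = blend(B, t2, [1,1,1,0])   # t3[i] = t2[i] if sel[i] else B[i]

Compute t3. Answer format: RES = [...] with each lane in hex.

t0 = [0x39, 0x4e, 0x98, 0x62]
t1 = [0x62, 0x98, 0x4e, 0x39]
t2 = [0x62, 0x98, 0x4e, 0x62]
t3 = [0x62, 0x98, 0x4e, 0x98]

RES = [ 0x62  0x98  0x4e  0x98 ]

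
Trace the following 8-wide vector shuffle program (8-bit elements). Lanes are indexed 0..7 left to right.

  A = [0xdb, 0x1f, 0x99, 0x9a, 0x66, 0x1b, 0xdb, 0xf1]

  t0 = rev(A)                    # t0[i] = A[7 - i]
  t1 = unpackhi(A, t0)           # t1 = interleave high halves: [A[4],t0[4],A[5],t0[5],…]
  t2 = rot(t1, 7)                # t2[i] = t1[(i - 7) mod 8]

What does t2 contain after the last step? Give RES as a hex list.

t0 = [0xf1, 0xdb, 0x1b, 0x66, 0x9a, 0x99, 0x1f, 0xdb]
t1 = [0x66, 0x9a, 0x1b, 0x99, 0xdb, 0x1f, 0xf1, 0xdb]
t2 = [0x9a, 0x1b, 0x99, 0xdb, 0x1f, 0xf1, 0xdb, 0x66]

RES = [0x9a, 0x1b, 0x99, 0xdb, 0x1f, 0xf1, 0xdb, 0x66]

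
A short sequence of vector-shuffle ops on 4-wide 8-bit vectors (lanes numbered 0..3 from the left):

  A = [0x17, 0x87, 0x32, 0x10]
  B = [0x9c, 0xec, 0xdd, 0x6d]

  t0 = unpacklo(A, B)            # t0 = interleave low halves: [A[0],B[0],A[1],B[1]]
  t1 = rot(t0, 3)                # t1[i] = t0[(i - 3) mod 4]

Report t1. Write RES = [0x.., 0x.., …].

t0 = [0x17, 0x9c, 0x87, 0xec]
t1 = [0x9c, 0x87, 0xec, 0x17]

RES = [0x9c, 0x87, 0xec, 0x17]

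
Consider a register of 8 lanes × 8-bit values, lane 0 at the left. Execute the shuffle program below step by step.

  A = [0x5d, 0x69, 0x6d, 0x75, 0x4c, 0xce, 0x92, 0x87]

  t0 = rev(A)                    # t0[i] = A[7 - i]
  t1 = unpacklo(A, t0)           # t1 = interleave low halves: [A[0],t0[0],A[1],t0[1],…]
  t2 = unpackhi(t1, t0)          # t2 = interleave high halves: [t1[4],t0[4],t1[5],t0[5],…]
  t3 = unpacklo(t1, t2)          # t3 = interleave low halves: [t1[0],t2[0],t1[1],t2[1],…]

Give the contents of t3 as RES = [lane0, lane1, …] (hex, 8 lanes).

t0 = [0x87, 0x92, 0xce, 0x4c, 0x75, 0x6d, 0x69, 0x5d]
t1 = [0x5d, 0x87, 0x69, 0x92, 0x6d, 0xce, 0x75, 0x4c]
t2 = [0x6d, 0x75, 0xce, 0x6d, 0x75, 0x69, 0x4c, 0x5d]
t3 = [0x5d, 0x6d, 0x87, 0x75, 0x69, 0xce, 0x92, 0x6d]

RES = [0x5d, 0x6d, 0x87, 0x75, 0x69, 0xce, 0x92, 0x6d]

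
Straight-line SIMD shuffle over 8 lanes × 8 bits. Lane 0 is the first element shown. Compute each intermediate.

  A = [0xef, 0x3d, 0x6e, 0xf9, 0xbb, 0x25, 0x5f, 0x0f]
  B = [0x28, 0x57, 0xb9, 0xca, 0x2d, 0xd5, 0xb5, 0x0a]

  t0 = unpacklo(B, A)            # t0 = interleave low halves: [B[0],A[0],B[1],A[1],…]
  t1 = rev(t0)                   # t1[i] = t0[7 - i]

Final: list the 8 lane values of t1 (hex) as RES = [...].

→ t0 |28|ef|57|3d|b9|6e|ca|f9|
→ t1 |f9|ca|6e|b9|3d|57|ef|28|

RES = [ 0xf9  0xca  0x6e  0xb9  0x3d  0x57  0xef  0x28 ]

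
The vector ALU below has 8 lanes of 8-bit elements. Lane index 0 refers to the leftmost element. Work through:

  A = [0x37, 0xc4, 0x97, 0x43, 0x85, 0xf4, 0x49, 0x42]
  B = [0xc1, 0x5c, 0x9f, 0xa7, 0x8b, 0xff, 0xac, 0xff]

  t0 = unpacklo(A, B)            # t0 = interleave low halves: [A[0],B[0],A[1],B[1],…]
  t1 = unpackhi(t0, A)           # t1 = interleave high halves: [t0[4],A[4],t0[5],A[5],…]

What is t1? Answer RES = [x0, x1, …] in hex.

  t0: 37 c1 c4 5c 97 9f 43 a7
  t1: 97 85 9f f4 43 49 a7 42

RES = [ 0x97  0x85  0x9f  0xf4  0x43  0x49  0xa7  0x42 ]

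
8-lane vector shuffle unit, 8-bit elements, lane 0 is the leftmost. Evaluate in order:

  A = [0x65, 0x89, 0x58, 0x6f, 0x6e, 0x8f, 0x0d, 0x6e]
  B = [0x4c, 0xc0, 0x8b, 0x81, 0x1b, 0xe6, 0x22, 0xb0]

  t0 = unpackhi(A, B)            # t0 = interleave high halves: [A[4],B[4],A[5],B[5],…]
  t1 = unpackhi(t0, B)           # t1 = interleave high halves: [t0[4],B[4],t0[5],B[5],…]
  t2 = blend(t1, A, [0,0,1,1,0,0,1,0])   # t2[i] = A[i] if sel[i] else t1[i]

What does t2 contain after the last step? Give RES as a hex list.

  t0: 6e 1b 8f e6 0d 22 6e b0
  t1: 0d 1b 22 e6 6e 22 b0 b0
  t2: 0d 1b 58 6f 6e 22 0d b0

RES = [0x0d, 0x1b, 0x58, 0x6f, 0x6e, 0x22, 0x0d, 0xb0]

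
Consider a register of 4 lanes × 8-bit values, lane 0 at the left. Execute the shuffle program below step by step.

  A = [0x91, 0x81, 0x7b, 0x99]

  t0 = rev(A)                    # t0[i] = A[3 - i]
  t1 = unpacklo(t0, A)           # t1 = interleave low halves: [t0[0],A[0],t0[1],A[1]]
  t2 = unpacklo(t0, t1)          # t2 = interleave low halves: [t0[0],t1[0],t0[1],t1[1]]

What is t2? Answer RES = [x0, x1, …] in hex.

RES = [ 0x99  0x99  0x7b  0x91 ]

→ t0 |99|7b|81|91|
→ t1 |99|91|7b|81|
→ t2 |99|99|7b|91|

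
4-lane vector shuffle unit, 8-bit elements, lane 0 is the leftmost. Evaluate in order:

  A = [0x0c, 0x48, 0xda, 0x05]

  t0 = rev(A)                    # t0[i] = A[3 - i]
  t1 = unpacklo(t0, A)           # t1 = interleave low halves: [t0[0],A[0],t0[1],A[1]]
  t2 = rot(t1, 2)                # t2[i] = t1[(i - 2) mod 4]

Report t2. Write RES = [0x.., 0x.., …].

RES = [0xda, 0x48, 0x05, 0x0c]

  t0: 05 da 48 0c
  t1: 05 0c da 48
  t2: da 48 05 0c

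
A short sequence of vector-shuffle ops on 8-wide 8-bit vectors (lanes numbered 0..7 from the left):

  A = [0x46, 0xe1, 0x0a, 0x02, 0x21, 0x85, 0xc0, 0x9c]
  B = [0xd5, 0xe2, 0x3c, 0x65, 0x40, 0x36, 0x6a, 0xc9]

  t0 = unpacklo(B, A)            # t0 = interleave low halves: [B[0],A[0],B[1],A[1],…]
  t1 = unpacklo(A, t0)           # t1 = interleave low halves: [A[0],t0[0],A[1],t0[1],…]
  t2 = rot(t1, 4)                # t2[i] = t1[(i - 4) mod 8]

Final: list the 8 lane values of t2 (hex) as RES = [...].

  t0: d5 46 e2 e1 3c 0a 65 02
  t1: 46 d5 e1 46 0a e2 02 e1
  t2: 0a e2 02 e1 46 d5 e1 46

RES = [0x0a, 0xe2, 0x02, 0xe1, 0x46, 0xd5, 0xe1, 0x46]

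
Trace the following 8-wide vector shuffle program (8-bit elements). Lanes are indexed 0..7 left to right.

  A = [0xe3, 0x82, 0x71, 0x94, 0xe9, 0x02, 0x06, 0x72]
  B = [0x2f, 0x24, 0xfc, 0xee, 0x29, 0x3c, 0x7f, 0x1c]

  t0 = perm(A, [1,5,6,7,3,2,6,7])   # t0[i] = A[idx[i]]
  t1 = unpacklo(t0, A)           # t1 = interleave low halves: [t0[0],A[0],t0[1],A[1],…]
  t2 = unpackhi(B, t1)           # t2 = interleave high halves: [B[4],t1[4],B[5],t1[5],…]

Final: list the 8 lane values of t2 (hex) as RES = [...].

RES = [0x29, 0x06, 0x3c, 0x71, 0x7f, 0x72, 0x1c, 0x94]

  t0: 82 02 06 72 94 71 06 72
  t1: 82 e3 02 82 06 71 72 94
  t2: 29 06 3c 71 7f 72 1c 94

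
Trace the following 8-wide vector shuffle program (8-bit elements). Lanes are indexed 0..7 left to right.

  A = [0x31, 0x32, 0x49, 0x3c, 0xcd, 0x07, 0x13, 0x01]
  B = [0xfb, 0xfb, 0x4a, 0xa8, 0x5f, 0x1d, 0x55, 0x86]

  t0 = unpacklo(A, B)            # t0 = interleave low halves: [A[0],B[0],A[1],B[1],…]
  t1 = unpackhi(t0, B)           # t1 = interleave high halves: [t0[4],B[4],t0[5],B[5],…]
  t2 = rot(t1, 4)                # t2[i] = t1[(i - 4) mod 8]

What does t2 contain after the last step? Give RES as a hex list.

RES = [0x3c, 0x55, 0xa8, 0x86, 0x49, 0x5f, 0x4a, 0x1d]

t0 = [0x31, 0xfb, 0x32, 0xfb, 0x49, 0x4a, 0x3c, 0xa8]
t1 = [0x49, 0x5f, 0x4a, 0x1d, 0x3c, 0x55, 0xa8, 0x86]
t2 = [0x3c, 0x55, 0xa8, 0x86, 0x49, 0x5f, 0x4a, 0x1d]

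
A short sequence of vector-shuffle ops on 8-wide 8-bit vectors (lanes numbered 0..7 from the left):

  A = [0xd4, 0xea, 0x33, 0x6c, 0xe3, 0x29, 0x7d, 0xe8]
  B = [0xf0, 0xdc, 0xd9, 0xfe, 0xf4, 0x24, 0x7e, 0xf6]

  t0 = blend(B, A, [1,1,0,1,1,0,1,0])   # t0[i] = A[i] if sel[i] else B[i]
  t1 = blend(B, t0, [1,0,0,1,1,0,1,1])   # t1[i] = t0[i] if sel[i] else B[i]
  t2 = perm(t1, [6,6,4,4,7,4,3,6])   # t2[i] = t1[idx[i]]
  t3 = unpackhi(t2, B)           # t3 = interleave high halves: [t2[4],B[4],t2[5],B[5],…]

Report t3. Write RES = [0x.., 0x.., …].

  t0: d4 ea d9 6c e3 24 7d f6
  t1: d4 dc d9 6c e3 24 7d f6
  t2: 7d 7d e3 e3 f6 e3 6c 7d
  t3: f6 f4 e3 24 6c 7e 7d f6

RES = [0xf6, 0xf4, 0xe3, 0x24, 0x6c, 0x7e, 0x7d, 0xf6]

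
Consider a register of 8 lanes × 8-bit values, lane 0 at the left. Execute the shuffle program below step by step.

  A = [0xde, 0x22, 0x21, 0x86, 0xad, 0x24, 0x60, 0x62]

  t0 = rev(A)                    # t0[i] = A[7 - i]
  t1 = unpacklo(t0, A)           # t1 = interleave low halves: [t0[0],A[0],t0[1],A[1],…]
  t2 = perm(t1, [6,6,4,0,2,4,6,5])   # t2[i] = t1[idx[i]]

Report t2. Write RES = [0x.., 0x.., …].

RES = [ 0xad  0xad  0x24  0x62  0x60  0x24  0xad  0x21 ]

  t0: 62 60 24 ad 86 21 22 de
  t1: 62 de 60 22 24 21 ad 86
  t2: ad ad 24 62 60 24 ad 21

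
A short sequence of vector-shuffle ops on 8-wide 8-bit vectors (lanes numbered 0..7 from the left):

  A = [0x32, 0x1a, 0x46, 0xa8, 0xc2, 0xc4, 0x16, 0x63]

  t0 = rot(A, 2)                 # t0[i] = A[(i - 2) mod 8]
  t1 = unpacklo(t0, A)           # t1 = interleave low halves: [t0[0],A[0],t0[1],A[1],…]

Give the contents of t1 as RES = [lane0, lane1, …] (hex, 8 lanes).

RES = [0x16, 0x32, 0x63, 0x1a, 0x32, 0x46, 0x1a, 0xa8]

→ t0 |16|63|32|1a|46|a8|c2|c4|
→ t1 |16|32|63|1a|32|46|1a|a8|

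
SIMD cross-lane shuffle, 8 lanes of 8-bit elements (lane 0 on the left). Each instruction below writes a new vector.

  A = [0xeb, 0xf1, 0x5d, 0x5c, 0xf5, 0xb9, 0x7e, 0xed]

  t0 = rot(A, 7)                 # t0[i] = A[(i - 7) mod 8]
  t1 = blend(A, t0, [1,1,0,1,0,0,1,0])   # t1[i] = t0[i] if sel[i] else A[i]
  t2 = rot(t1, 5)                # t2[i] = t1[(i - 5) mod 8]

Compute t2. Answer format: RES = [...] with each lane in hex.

RES = [ 0xf5  0xf5  0xb9  0xed  0xed  0xf1  0x5d  0x5d ]

→ t0 |f1|5d|5c|f5|b9|7e|ed|eb|
→ t1 |f1|5d|5d|f5|f5|b9|ed|ed|
→ t2 |f5|f5|b9|ed|ed|f1|5d|5d|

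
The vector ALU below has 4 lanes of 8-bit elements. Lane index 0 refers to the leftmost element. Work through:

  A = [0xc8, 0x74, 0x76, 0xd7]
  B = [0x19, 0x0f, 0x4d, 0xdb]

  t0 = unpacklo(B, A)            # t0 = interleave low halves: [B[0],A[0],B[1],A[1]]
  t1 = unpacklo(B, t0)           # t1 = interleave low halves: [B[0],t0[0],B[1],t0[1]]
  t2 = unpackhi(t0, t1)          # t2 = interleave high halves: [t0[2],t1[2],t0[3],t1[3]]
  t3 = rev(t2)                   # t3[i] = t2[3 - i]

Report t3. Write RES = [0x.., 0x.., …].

RES = [ 0xc8  0x74  0x0f  0x0f ]

t0 = [0x19, 0xc8, 0x0f, 0x74]
t1 = [0x19, 0x19, 0x0f, 0xc8]
t2 = [0x0f, 0x0f, 0x74, 0xc8]
t3 = [0xc8, 0x74, 0x0f, 0x0f]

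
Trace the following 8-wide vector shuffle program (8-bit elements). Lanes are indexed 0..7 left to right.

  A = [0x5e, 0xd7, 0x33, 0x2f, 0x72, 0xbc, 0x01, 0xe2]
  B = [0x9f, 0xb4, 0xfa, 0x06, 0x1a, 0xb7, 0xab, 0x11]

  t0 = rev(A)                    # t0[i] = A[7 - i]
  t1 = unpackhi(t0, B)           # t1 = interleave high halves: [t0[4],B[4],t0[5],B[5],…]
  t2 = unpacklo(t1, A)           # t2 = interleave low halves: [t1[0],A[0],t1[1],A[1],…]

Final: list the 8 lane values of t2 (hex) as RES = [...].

t0 = [0xe2, 0x01, 0xbc, 0x72, 0x2f, 0x33, 0xd7, 0x5e]
t1 = [0x2f, 0x1a, 0x33, 0xb7, 0xd7, 0xab, 0x5e, 0x11]
t2 = [0x2f, 0x5e, 0x1a, 0xd7, 0x33, 0x33, 0xb7, 0x2f]

RES = [0x2f, 0x5e, 0x1a, 0xd7, 0x33, 0x33, 0xb7, 0x2f]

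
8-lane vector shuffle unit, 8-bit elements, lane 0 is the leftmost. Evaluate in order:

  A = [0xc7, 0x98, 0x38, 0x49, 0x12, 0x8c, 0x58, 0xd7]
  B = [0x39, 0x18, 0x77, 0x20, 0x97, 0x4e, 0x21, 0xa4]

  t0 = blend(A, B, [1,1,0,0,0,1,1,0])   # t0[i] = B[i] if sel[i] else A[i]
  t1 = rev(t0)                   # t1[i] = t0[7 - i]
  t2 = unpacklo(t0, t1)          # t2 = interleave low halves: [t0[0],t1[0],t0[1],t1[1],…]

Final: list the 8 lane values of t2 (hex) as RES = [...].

→ t0 |39|18|38|49|12|4e|21|d7|
→ t1 |d7|21|4e|12|49|38|18|39|
→ t2 |39|d7|18|21|38|4e|49|12|

RES = [ 0x39  0xd7  0x18  0x21  0x38  0x4e  0x49  0x12 ]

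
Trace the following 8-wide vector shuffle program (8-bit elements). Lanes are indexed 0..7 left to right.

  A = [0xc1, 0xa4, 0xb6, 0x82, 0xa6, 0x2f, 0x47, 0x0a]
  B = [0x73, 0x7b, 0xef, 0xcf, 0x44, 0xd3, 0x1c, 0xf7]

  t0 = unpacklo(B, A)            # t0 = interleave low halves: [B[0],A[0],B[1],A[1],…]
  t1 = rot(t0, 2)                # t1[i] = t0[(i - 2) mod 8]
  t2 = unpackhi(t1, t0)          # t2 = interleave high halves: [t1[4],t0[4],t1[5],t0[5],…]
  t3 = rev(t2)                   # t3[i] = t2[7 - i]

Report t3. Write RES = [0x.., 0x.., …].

→ t0 |73|c1|7b|a4|ef|b6|cf|82|
→ t1 |cf|82|73|c1|7b|a4|ef|b6|
→ t2 |7b|ef|a4|b6|ef|cf|b6|82|
→ t3 |82|b6|cf|ef|b6|a4|ef|7b|

RES = [ 0x82  0xb6  0xcf  0xef  0xb6  0xa4  0xef  0x7b ]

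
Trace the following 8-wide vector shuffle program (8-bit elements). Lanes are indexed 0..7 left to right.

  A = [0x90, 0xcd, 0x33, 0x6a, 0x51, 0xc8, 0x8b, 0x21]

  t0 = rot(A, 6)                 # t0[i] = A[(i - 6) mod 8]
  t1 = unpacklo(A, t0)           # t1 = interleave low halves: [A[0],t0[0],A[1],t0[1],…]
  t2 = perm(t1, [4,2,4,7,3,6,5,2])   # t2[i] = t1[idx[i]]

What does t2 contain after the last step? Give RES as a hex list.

  t0: 33 6a 51 c8 8b 21 90 cd
  t1: 90 33 cd 6a 33 51 6a c8
  t2: 33 cd 33 c8 6a 6a 51 cd

RES = [0x33, 0xcd, 0x33, 0xc8, 0x6a, 0x6a, 0x51, 0xcd]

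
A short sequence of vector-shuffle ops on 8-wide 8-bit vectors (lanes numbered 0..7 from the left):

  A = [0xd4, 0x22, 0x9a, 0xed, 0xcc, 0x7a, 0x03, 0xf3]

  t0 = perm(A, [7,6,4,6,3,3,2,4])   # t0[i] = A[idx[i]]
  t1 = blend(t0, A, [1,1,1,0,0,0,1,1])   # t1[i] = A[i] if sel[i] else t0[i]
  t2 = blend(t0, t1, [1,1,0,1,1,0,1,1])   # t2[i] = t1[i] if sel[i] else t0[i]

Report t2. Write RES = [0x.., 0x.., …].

t0 = [0xf3, 0x03, 0xcc, 0x03, 0xed, 0xed, 0x9a, 0xcc]
t1 = [0xd4, 0x22, 0x9a, 0x03, 0xed, 0xed, 0x03, 0xf3]
t2 = [0xd4, 0x22, 0xcc, 0x03, 0xed, 0xed, 0x03, 0xf3]

RES = [ 0xd4  0x22  0xcc  0x03  0xed  0xed  0x03  0xf3 ]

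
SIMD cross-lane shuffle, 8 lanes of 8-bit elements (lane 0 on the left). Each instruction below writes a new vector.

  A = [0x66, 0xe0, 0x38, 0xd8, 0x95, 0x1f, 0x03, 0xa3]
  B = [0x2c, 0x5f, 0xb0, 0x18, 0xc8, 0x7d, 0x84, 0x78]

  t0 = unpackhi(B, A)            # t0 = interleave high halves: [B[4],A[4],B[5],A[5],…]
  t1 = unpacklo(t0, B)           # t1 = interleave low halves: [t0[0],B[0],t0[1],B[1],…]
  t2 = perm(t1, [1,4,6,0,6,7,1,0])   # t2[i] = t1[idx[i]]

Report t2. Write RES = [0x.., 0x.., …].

  t0: c8 95 7d 1f 84 03 78 a3
  t1: c8 2c 95 5f 7d b0 1f 18
  t2: 2c 7d 1f c8 1f 18 2c c8

RES = [0x2c, 0x7d, 0x1f, 0xc8, 0x1f, 0x18, 0x2c, 0xc8]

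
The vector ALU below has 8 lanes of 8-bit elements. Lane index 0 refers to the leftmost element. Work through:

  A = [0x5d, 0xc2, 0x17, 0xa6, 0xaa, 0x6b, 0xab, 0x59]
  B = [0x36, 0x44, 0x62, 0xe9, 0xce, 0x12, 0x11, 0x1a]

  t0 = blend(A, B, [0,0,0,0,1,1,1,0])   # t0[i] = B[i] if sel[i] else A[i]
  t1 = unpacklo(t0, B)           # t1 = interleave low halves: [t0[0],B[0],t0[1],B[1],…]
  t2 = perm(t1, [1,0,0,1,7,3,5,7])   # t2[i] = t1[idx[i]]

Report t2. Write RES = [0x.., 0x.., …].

→ t0 |5d|c2|17|a6|ce|12|11|59|
→ t1 |5d|36|c2|44|17|62|a6|e9|
→ t2 |36|5d|5d|36|e9|44|62|e9|

RES = [ 0x36  0x5d  0x5d  0x36  0xe9  0x44  0x62  0xe9 ]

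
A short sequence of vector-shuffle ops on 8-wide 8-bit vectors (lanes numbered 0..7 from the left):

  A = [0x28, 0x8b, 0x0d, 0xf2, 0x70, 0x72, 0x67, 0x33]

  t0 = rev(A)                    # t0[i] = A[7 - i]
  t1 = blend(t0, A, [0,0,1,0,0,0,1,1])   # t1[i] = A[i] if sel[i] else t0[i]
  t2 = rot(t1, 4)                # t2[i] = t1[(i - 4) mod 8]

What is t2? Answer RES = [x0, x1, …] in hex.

t0 = [0x33, 0x67, 0x72, 0x70, 0xf2, 0x0d, 0x8b, 0x28]
t1 = [0x33, 0x67, 0x0d, 0x70, 0xf2, 0x0d, 0x67, 0x33]
t2 = [0xf2, 0x0d, 0x67, 0x33, 0x33, 0x67, 0x0d, 0x70]

RES = [ 0xf2  0x0d  0x67  0x33  0x33  0x67  0x0d  0x70 ]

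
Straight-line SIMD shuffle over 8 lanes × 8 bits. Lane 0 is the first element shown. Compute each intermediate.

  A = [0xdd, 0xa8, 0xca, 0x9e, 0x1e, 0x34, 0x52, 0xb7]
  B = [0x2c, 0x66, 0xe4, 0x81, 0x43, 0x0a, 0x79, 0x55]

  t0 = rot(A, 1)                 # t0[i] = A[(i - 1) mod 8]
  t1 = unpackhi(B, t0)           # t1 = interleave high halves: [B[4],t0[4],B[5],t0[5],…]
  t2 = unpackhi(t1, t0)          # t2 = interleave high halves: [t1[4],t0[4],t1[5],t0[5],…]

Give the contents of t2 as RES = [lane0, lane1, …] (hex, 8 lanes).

→ t0 |b7|dd|a8|ca|9e|1e|34|52|
→ t1 |43|9e|0a|1e|79|34|55|52|
→ t2 |79|9e|34|1e|55|34|52|52|

RES = [ 0x79  0x9e  0x34  0x1e  0x55  0x34  0x52  0x52 ]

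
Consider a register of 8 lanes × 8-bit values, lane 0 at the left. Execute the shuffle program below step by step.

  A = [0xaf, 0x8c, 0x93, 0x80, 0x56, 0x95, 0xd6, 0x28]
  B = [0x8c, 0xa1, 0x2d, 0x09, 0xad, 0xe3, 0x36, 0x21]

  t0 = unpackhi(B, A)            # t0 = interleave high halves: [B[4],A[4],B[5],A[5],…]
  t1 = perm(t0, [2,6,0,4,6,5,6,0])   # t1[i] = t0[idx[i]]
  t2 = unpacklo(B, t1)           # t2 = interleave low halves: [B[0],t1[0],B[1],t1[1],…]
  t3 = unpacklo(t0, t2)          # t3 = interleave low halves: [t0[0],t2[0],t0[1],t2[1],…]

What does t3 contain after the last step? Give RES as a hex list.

  t0: ad 56 e3 95 36 d6 21 28
  t1: e3 21 ad 36 21 d6 21 ad
  t2: 8c e3 a1 21 2d ad 09 36
  t3: ad 8c 56 e3 e3 a1 95 21

RES = [ 0xad  0x8c  0x56  0xe3  0xe3  0xa1  0x95  0x21 ]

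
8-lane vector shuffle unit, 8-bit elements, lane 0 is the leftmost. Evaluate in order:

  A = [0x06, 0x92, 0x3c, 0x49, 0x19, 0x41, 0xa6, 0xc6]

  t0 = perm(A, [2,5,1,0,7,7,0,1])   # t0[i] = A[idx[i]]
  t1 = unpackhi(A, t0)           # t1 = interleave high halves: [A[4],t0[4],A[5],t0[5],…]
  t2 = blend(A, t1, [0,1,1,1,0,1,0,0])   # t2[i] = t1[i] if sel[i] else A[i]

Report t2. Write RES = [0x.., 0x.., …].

RES = [0x06, 0xc6, 0x41, 0xc6, 0x19, 0x06, 0xa6, 0xc6]

→ t0 |3c|41|92|06|c6|c6|06|92|
→ t1 |19|c6|41|c6|a6|06|c6|92|
→ t2 |06|c6|41|c6|19|06|a6|c6|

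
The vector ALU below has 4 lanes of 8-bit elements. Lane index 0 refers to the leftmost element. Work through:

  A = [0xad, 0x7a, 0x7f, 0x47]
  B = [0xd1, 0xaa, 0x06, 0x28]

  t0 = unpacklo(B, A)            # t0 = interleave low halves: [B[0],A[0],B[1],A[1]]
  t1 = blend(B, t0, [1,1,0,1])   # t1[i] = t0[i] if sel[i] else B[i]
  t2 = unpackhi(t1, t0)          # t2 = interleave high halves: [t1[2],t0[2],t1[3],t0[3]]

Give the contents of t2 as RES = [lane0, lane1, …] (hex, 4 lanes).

  t0: d1 ad aa 7a
  t1: d1 ad 06 7a
  t2: 06 aa 7a 7a

RES = [0x06, 0xaa, 0x7a, 0x7a]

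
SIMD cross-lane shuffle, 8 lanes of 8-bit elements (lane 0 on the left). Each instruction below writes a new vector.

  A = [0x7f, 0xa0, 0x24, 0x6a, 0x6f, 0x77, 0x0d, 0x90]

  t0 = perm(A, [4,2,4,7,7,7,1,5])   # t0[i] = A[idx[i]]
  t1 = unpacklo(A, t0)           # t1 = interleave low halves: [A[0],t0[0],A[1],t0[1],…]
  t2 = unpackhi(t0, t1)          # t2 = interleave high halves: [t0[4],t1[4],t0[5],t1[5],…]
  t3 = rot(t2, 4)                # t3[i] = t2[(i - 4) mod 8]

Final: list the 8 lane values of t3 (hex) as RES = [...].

RES = [ 0xa0  0x6a  0x77  0x90  0x90  0x24  0x90  0x6f ]

  t0: 6f 24 6f 90 90 90 a0 77
  t1: 7f 6f a0 24 24 6f 6a 90
  t2: 90 24 90 6f a0 6a 77 90
  t3: a0 6a 77 90 90 24 90 6f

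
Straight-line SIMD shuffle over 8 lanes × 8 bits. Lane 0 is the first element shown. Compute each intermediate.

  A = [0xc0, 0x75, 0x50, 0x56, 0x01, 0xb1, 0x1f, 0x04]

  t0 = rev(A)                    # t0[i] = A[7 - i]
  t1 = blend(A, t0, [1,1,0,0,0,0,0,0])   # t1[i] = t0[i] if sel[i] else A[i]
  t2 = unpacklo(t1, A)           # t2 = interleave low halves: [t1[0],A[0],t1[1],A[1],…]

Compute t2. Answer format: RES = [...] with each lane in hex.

RES = [0x04, 0xc0, 0x1f, 0x75, 0x50, 0x50, 0x56, 0x56]

t0 = [0x04, 0x1f, 0xb1, 0x01, 0x56, 0x50, 0x75, 0xc0]
t1 = [0x04, 0x1f, 0x50, 0x56, 0x01, 0xb1, 0x1f, 0x04]
t2 = [0x04, 0xc0, 0x1f, 0x75, 0x50, 0x50, 0x56, 0x56]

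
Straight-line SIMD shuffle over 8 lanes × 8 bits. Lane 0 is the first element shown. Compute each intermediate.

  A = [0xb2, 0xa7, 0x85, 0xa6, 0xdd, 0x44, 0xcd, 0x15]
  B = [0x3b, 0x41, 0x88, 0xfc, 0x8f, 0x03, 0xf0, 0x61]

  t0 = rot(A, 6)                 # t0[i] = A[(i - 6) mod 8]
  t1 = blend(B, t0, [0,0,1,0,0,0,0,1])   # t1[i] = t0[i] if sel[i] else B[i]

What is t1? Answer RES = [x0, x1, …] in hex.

RES = [0x3b, 0x41, 0xdd, 0xfc, 0x8f, 0x03, 0xf0, 0xa7]

→ t0 |85|a6|dd|44|cd|15|b2|a7|
→ t1 |3b|41|dd|fc|8f|03|f0|a7|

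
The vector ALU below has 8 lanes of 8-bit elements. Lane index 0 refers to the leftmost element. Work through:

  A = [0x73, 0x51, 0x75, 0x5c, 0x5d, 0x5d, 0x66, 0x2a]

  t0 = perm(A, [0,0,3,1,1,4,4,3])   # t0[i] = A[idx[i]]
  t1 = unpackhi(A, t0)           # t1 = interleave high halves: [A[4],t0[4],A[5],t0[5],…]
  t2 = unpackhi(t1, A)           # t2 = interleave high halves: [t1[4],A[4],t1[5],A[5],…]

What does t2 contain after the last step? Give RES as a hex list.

  t0: 73 73 5c 51 51 5d 5d 5c
  t1: 5d 51 5d 5d 66 5d 2a 5c
  t2: 66 5d 5d 5d 2a 66 5c 2a

RES = [0x66, 0x5d, 0x5d, 0x5d, 0x2a, 0x66, 0x5c, 0x2a]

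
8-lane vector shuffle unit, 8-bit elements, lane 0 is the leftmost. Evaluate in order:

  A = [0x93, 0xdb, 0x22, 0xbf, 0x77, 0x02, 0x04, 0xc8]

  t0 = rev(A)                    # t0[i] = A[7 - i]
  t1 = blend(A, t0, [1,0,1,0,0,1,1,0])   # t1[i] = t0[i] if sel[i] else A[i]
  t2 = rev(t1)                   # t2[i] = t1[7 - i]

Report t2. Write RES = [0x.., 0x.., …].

RES = [ 0xc8  0xdb  0x22  0x77  0xbf  0x02  0xdb  0xc8 ]

  t0: c8 04 02 77 bf 22 db 93
  t1: c8 db 02 bf 77 22 db c8
  t2: c8 db 22 77 bf 02 db c8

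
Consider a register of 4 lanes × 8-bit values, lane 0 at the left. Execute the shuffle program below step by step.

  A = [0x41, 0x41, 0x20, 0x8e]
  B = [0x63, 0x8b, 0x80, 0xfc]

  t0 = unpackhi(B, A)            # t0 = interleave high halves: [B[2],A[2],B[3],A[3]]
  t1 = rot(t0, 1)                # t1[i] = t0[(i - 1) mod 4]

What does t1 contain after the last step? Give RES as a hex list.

RES = [0x8e, 0x80, 0x20, 0xfc]

→ t0 |80|20|fc|8e|
→ t1 |8e|80|20|fc|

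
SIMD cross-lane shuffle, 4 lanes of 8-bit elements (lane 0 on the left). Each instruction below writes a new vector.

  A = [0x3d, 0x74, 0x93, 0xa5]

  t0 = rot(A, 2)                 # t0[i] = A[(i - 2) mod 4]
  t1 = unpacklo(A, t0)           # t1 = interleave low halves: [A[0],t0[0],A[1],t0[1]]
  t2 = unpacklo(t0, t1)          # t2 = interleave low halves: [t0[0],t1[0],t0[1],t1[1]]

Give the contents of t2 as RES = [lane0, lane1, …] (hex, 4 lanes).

RES = [ 0x93  0x3d  0xa5  0x93 ]

  t0: 93 a5 3d 74
  t1: 3d 93 74 a5
  t2: 93 3d a5 93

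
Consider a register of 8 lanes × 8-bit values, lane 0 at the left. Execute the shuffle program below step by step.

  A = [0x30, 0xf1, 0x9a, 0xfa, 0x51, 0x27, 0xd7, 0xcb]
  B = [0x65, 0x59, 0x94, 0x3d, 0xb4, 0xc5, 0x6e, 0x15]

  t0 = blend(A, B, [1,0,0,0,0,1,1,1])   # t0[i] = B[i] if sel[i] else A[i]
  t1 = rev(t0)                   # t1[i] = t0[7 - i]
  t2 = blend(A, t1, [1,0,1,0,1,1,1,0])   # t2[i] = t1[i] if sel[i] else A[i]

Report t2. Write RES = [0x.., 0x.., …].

RES = [ 0x15  0xf1  0xc5  0xfa  0xfa  0x9a  0xf1  0xcb ]

  t0: 65 f1 9a fa 51 c5 6e 15
  t1: 15 6e c5 51 fa 9a f1 65
  t2: 15 f1 c5 fa fa 9a f1 cb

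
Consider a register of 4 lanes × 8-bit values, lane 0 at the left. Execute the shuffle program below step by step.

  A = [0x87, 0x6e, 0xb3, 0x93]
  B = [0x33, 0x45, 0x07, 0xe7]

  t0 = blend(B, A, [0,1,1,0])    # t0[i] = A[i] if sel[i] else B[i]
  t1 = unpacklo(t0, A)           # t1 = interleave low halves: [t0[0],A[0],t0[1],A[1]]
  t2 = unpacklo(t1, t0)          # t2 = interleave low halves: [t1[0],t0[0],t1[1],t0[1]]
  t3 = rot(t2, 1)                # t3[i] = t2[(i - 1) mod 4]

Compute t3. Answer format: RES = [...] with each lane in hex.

RES = [0x6e, 0x33, 0x33, 0x87]

→ t0 |33|6e|b3|e7|
→ t1 |33|87|6e|6e|
→ t2 |33|33|87|6e|
→ t3 |6e|33|33|87|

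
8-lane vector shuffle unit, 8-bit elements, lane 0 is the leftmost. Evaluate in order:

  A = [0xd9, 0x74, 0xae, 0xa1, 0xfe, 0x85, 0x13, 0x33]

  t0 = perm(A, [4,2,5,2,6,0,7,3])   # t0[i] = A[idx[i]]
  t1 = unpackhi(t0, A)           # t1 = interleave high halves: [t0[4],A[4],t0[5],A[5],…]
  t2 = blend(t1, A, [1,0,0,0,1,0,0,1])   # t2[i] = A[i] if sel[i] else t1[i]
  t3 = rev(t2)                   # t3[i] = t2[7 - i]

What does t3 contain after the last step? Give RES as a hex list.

RES = [ 0x33  0xa1  0x13  0xfe  0x85  0xd9  0xfe  0xd9 ]

t0 = [0xfe, 0xae, 0x85, 0xae, 0x13, 0xd9, 0x33, 0xa1]
t1 = [0x13, 0xfe, 0xd9, 0x85, 0x33, 0x13, 0xa1, 0x33]
t2 = [0xd9, 0xfe, 0xd9, 0x85, 0xfe, 0x13, 0xa1, 0x33]
t3 = [0x33, 0xa1, 0x13, 0xfe, 0x85, 0xd9, 0xfe, 0xd9]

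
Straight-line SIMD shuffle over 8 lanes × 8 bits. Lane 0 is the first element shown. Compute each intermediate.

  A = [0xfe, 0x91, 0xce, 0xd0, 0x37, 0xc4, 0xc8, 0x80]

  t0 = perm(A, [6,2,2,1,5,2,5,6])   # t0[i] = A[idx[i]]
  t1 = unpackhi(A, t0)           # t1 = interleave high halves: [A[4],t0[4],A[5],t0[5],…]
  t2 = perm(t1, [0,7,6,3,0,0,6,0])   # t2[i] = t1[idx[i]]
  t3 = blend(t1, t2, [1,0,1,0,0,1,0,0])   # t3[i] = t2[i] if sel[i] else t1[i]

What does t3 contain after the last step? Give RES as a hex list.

  t0: c8 ce ce 91 c4 ce c4 c8
  t1: 37 c4 c4 ce c8 c4 80 c8
  t2: 37 c8 80 ce 37 37 80 37
  t3: 37 c4 80 ce c8 37 80 c8

RES = [ 0x37  0xc4  0x80  0xce  0xc8  0x37  0x80  0xc8 ]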